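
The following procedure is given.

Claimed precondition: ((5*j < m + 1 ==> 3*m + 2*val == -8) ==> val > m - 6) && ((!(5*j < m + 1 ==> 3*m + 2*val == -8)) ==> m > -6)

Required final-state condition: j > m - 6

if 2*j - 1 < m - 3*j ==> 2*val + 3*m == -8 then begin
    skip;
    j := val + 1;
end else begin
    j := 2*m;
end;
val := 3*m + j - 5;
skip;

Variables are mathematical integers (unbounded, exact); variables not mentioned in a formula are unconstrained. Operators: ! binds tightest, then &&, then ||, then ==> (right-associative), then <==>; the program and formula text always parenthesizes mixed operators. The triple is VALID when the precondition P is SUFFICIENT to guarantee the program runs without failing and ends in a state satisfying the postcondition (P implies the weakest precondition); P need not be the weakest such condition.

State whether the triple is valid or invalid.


Working backward. After the program, j > m - 6 must hold.
Before skip: j > m - 6
Before val := 3*m + j - 5: j > m - 6
Then branch requires val > m - 7; else branch requires m > -6.
Before the if: ((5*j < m + 1 ==> 3*m + 2*val == -8) ==> val > m - 7) && ((!(5*j < m + 1 ==> 3*m + 2*val == -8)) ==> m > -6)
The weakest precondition is ((5*j < m + 1 ==> 3*m + 2*val == -8) ==> val > m - 7) && ((!(5*j < m + 1 ==> 3*m + 2*val == -8)) ==> m > -6).
Check whether ((5*j < m + 1 ==> 3*m + 2*val == -8) ==> val > m - 6) && ((!(5*j < m + 1 ==> 3*m + 2*val == -8)) ==> m > -6) implies it.
Every state satisfying the precondition satisfies the weakest precondition: the implication holds.
Answer: valid


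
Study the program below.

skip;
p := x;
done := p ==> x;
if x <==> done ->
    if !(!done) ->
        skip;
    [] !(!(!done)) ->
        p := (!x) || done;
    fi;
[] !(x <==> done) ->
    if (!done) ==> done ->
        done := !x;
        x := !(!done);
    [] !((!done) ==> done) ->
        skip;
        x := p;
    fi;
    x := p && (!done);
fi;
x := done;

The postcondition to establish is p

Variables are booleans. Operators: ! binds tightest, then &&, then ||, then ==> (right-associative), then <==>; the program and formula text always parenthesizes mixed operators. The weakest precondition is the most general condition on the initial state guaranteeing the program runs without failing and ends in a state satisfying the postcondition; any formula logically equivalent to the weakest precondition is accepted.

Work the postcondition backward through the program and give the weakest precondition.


Working backward. After the program, p must hold.
Before x := done: p
Then branch requires (done ==> p) && ((!done) ==> ((!x) || done)); else branch requires (((!done) ==> done) ==> p) && ((!((!done) ==> done)) ==> p).
Before the if: ((x <==> done) ==> ((done ==> p) && ((!done) ==> ((!x) || done)))) && ((!(x <==> done)) ==> ((((!done) ==> done) ==> p) && ((!((!done) ==> done)) ==> p)))
Before done := p ==> x: ((x <==> (p ==> x)) ==> (((p ==> x) ==> p) && ((!(p ==> x)) ==> ((!x) || (p ==> x))))) && ((!(x <==> (p ==> x))) ==> ((((!(p ==> x)) ==> (p ==> x)) ==> p) && ((!((!(p ==> x)) ==> (p ==> x))) ==> p)))
Before p := x: (!x) ==> x
Before skip: (!x) ==> x
Answer: WP = (!x) ==> x


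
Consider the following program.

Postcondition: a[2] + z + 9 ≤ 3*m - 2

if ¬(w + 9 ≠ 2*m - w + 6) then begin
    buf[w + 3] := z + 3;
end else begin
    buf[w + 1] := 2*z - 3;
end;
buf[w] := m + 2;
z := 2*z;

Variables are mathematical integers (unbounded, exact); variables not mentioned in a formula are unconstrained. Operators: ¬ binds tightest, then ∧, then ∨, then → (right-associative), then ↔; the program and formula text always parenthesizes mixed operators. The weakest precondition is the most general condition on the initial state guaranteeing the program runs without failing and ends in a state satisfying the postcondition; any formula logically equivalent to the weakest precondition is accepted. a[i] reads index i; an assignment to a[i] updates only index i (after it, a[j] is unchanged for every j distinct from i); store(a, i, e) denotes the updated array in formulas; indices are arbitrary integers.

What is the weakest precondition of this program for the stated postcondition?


Working backward. After the program, the postcondition a[2] + z + 9 ≤ 3*m - 2 must hold; in canonical form it is a[2] + z ≤ 3*m - 11.
Before z := 2*z: a[2] + 2*z ≤ 3*m - 11
Before buf[w] := m + 2: a[2] + 2*z ≤ 3*m - 11
Then branch requires a[2] + 2*z ≤ 3*m - 11; else branch requires a[2] + 2*z ≤ 3*m - 11.
Before the if: ((¬(2*w ≠ 2*m - 3)) → a[2] + 2*z ≤ 3*m - 11) ∧ (2*w ≠ 2*m - 3 → a[2] + 2*z ≤ 3*m - 11)
Answer: WP = ((¬(2*w ≠ 2*m - 3)) → a[2] + 2*z ≤ 3*m - 11) ∧ (2*w ≠ 2*m - 3 → a[2] + 2*z ≤ 3*m - 11)


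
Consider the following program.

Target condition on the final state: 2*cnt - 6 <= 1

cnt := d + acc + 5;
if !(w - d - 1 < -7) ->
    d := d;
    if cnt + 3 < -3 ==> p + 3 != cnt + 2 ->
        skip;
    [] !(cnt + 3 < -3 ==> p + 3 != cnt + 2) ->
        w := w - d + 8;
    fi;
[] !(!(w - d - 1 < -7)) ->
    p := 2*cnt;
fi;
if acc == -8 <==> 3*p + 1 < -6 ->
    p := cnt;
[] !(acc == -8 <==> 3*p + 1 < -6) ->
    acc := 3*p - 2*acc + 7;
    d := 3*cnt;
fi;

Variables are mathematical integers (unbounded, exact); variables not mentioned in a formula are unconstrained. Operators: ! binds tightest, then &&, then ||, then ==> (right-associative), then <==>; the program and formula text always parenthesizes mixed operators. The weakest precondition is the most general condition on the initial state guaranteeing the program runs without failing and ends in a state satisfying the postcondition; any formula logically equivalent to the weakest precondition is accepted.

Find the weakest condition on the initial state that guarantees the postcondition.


Working backward. After the program, the postcondition 2*cnt - 6 <= 1 must hold; in canonical form it is 2*cnt <= 7.
Then branch requires 2*cnt <= 7; else branch requires 2*cnt <= 7.
Before the if: ((acc == -8 <==> 3*p < -7) ==> 2*cnt <= 7) && ((!(acc == -8 <==> 3*p < -7)) ==> 2*cnt <= 7)
Then branch requires ((cnt < -6 ==> p != cnt - 1) ==> (((acc == -8 <==> 3*p < -7) ==> 2*cnt <= 7) && ((!(acc == -8 <==> 3*p < -7)) ==> 2*cnt <= 7))) && ((!(cnt < -6 ==> p != cnt - 1)) ==> (((acc == -8 <==> 3*p < -7) ==> 2*cnt <= 7) && ((!(acc == -8 <==> 3*p < -7)) ==> 2*cnt <= 7))); else branch requires ((acc == -8 <==> 6*cnt < -7) ==> 2*cnt <= 7) && ((!(acc == -8 <==> 6*cnt < -7)) ==> 2*cnt <= 7).
Before the if: ((!(w < d - 6)) ==> (((cnt < -6 ==> p != cnt - 1) ==> (((acc == -8 <==> 3*p < -7) ==> 2*cnt <= 7) && ((!(acc == -8 <==> 3*p < -7)) ==> 2*cnt <= 7))) && ((!(cnt < -6 ==> p != cnt - 1)) ==> (((acc == -8 <==> 3*p < -7) ==> 2*cnt <= 7) && ((!(acc == -8 <==> 3*p < -7)) ==> 2*cnt <= 7))))) && (w < d - 6 ==> (((acc == -8 <==> 6*cnt < -7) ==> 2*cnt <= 7) && ((!(acc == -8 <==> 6*cnt < -7)) ==> 2*cnt <= 7)))
Before cnt := d + acc + 5: ((!(w < d - 6)) ==> (((acc + d < -11 ==> p != acc + d + 4) ==> (((acc == -8 <==> 3*p < -7) ==> 2*acc + 2*d <= -3) && ((!(acc == -8 <==> 3*p < -7)) ==> 2*acc + 2*d <= -3))) && ((!(acc + d < -11 ==> p != acc + d + 4)) ==> (((acc == -8 <==> 3*p < -7) ==> 2*acc + 2*d <= -3) && ((!(acc == -8 <==> 3*p < -7)) ==> 2*acc + 2*d <= -3))))) && (w < d - 6 ==> (((acc == -8 <==> 6*acc + 6*d < -37) ==> 2*acc + 2*d <= -3) && ((!(acc == -8 <==> 6*acc + 6*d < -37)) ==> 2*acc + 2*d <= -3)))
Answer: WP = ((!(w < d - 6)) ==> (((acc + d < -11 ==> p != acc + d + 4) ==> (((acc == -8 <==> 3*p < -7) ==> 2*acc + 2*d <= -3) && ((!(acc == -8 <==> 3*p < -7)) ==> 2*acc + 2*d <= -3))) && ((!(acc + d < -11 ==> p != acc + d + 4)) ==> (((acc == -8 <==> 3*p < -7) ==> 2*acc + 2*d <= -3) && ((!(acc == -8 <==> 3*p < -7)) ==> 2*acc + 2*d <= -3))))) && (w < d - 6 ==> (((acc == -8 <==> 6*acc + 6*d < -37) ==> 2*acc + 2*d <= -3) && ((!(acc == -8 <==> 6*acc + 6*d < -37)) ==> 2*acc + 2*d <= -3)))


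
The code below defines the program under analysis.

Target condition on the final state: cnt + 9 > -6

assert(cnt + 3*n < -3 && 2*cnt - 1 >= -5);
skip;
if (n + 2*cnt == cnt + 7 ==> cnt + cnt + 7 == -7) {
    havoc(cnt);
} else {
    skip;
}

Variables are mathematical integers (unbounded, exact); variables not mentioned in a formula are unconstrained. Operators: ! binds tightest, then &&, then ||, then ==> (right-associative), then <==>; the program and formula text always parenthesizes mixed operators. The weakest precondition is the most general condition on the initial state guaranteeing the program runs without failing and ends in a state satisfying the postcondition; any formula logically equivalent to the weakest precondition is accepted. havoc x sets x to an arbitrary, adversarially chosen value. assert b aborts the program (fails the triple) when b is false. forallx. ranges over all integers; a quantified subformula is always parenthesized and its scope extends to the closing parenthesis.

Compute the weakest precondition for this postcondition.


Working backward. After the program, the postcondition cnt + 9 > -6 must hold; in canonical form it is cnt > -15.
Then branch requires forall cnt_1. cnt_1 > -15; else branch requires cnt > -15.
Before the if: ((cnt + n == 7 ==> 2*cnt == -14) ==> (forall cnt_1. cnt_1 > -15)) && ((!(cnt + n == 7 ==> 2*cnt == -14)) ==> cnt > -15)
Before skip: ((cnt + n == 7 ==> 2*cnt == -14) ==> (forall cnt_1. cnt_1 > -15)) && ((!(cnt + n == 7 ==> 2*cnt == -14)) ==> cnt > -15)
Before assert cnt + 3*n < -3 && 2*cnt - 1 >= -5: cnt + 3*n < -3 && 2*cnt >= -4 && ((cnt + n == 7 ==> 2*cnt == -14) ==> (forall cnt_1. cnt_1 > -15)) && ((!(cnt + n == 7 ==> 2*cnt == -14)) ==> cnt > -15)
Answer: WP = cnt + 3*n < -3 && 2*cnt >= -4 && ((cnt + n == 7 ==> 2*cnt == -14) ==> (forall cnt_1. cnt_1 > -15)) && ((!(cnt + n == 7 ==> 2*cnt == -14)) ==> cnt > -15)


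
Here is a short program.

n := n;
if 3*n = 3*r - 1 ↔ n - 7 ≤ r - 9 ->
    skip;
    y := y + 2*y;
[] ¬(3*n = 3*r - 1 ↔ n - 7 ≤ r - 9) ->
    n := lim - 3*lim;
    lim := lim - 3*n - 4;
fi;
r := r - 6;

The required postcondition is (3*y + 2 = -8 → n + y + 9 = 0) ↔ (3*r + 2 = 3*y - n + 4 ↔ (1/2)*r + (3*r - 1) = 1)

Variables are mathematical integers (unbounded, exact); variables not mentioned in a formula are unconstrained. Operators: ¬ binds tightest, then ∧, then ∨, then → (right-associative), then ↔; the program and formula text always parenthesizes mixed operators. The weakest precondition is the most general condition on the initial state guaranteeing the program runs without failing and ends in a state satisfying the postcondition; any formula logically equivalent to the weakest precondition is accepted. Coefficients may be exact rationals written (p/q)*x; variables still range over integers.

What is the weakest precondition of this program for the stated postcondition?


Working backward. After the program, the postcondition (3*y + 2 = -8 → n + y + 9 = 0) ↔ (3*r + 2 = 3*y - n + 4 ↔ (1/2)*r + (3*r - 1) = 1) must hold; in canonical form it is (3*y = -10 → n + y = -9) ↔ (n + 3*r = 3*y + 2 ↔ (7/2)*r = 2).
Before r := r - 6: (3*y = -10 → n + y = -9) ↔ (n + 3*r = 3*y + 20 ↔ (7/2)*r = 23)
Then branch requires (9*y = -10 → n + 3*y = -9) ↔ (n + 3*r = 9*y + 20 ↔ (7/2)*r = 23); else branch requires (3*y = -10 → y = 2*lim - 9) ↔ (3*r = 2*lim + 3*y + 20 ↔ (7/2)*r = 23).
Before the if: ((3*n = 3*r - 1 ↔ n ≤ r - 2) → ((9*y = -10 → n + 3*y = -9) ↔ (n + 3*r = 9*y + 20 ↔ (7/2)*r = 23))) ∧ ((¬(3*n = 3*r - 1 ↔ n ≤ r - 2)) → ((3*y = -10 → y = 2*lim - 9) ↔ (3*r = 2*lim + 3*y + 20 ↔ (7/2)*r = 23)))
Before n := n: ((3*n = 3*r - 1 ↔ n ≤ r - 2) → ((9*y = -10 → n + 3*y = -9) ↔ (n + 3*r = 9*y + 20 ↔ (7/2)*r = 23))) ∧ ((¬(3*n = 3*r - 1 ↔ n ≤ r - 2)) → ((3*y = -10 → y = 2*lim - 9) ↔ (3*r = 2*lim + 3*y + 20 ↔ (7/2)*r = 23)))
Answer: WP = ((3*n = 3*r - 1 ↔ n ≤ r - 2) → ((9*y = -10 → n + 3*y = -9) ↔ (n + 3*r = 9*y + 20 ↔ (7/2)*r = 23))) ∧ ((¬(3*n = 3*r - 1 ↔ n ≤ r - 2)) → ((3*y = -10 → y = 2*lim - 9) ↔ (3*r = 2*lim + 3*y + 20 ↔ (7/2)*r = 23)))


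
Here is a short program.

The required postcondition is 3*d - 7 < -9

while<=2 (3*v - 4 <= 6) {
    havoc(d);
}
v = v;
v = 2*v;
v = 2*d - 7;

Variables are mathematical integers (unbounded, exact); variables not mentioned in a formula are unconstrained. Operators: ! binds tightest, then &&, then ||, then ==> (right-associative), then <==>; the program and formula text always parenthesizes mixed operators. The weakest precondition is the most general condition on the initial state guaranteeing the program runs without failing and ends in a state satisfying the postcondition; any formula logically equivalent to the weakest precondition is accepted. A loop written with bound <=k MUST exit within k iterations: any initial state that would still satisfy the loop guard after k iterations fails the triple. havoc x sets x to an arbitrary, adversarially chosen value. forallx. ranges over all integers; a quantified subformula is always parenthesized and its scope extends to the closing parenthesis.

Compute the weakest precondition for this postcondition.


Working backward. After the program, the postcondition 3*d - 7 < -9 must hold; in canonical form it is 3*d < -2.
Before v := 2*d - 7: 3*d < -2
Before v := 2*v: 3*d < -2
Before v := v: 3*d < -2
Before the loop (bound <=2), unroll the exhaustion recursion (WP_0 = exit-now case; WP_j = one more guarded iteration, up to j = 2):
  WP_0: (!(3*v <= 10)) && 3*d < -2
  WP_1: (3*v <= 10 ==> (forall d_1. ((!(3*v <= 10)) && 3*d_1 < -2))) && ((!(3*v <= 10)) ==> 3*d < -2)
  WP_2: (3*v <= 10 ==> (forall d_2. ((3*v <= 10 ==> (forall d_1. ((!(3*v <= 10)) && 3*d_1 < -2))) && ((!(3*v <= 10)) ==> 3*d_2 < -2)))) && ((!(3*v <= 10)) ==> 3*d < -2)
So before the loop: (3*v <= 10 ==> (forall d_2. ((3*v <= 10 ==> (forall d_1. ((!(3*v <= 10)) && 3*d_1 < -2))) && ((!(3*v <= 10)) ==> 3*d_2 < -2)))) && ((!(3*v <= 10)) ==> 3*d < -2)
Answer: WP = (3*v <= 10 ==> (forall d_2. ((3*v <= 10 ==> (forall d_1. ((!(3*v <= 10)) && 3*d_1 < -2))) && ((!(3*v <= 10)) ==> 3*d_2 < -2)))) && ((!(3*v <= 10)) ==> 3*d < -2)


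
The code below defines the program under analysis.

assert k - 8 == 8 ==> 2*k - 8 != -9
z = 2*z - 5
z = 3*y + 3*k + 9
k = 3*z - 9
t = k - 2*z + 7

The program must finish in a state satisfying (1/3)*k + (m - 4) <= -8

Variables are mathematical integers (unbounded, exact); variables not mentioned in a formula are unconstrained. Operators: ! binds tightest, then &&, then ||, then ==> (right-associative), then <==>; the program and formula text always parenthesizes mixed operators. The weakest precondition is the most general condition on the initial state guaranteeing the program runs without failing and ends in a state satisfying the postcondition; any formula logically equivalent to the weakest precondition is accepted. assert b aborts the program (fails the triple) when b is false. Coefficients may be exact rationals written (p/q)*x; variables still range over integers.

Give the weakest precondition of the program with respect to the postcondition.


Working backward. After the program, the postcondition (1/3)*k + (m - 4) <= -8 must hold; in canonical form it is (1/3)*k + m <= -4.
Before t := k - 2*z + 7: (1/3)*k + m <= -4
Before k := 3*z - 9: m + z <= -1
Before z := 3*y + 3*k + 9: 3*k + m + 3*y <= -10
Before z := 2*z - 5: 3*k + m + 3*y <= -10
Before assert k - 8 == 8 ==> 2*k - 8 != -9: (k == 16 ==> 2*k != -1) && 3*k + m + 3*y <= -10
Answer: WP = (k == 16 ==> 2*k != -1) && 3*k + m + 3*y <= -10


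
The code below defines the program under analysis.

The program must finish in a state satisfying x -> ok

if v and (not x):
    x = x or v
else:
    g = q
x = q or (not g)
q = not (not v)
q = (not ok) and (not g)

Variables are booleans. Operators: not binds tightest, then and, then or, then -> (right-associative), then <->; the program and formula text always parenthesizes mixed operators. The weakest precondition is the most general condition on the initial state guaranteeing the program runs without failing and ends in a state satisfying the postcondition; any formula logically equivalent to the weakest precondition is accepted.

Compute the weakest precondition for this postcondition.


Working backward. After the program, x -> ok must hold.
Before q := (not ok) and (not g): x -> ok
Before q := not (not v): x -> ok
Before x := q or (not g): (q or (not g)) -> ok
Then branch requires (q or (not g)) -> ok; else branch requires ok.
Before the if: ((v and (not x)) -> ((q or (not g)) -> ok)) and ((not (v and (not x))) -> ok)
Answer: WP = ((v and (not x)) -> ((q or (not g)) -> ok)) and ((not (v and (not x))) -> ok)


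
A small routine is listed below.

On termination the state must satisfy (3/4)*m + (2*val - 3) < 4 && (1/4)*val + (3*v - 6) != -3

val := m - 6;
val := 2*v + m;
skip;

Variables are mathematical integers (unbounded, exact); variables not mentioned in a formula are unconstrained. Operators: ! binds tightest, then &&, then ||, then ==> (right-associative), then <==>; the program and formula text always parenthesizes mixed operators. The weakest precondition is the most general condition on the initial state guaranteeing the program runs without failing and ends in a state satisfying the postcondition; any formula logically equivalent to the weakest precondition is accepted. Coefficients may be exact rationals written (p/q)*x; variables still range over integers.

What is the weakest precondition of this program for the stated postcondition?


Working backward. After the program, the postcondition (3/4)*m + (2*val - 3) < 4 && (1/4)*val + (3*v - 6) != -3 must hold; in canonical form it is (3/4)*m + 2*val < 7 && 3*v + (1/4)*val != 3.
Before skip: (3/4)*m + 2*val < 7 && 3*v + (1/4)*val != 3
Before val := 2*v + m: (11/4)*m + 4*v < 7 && (1/4)*m + (7/2)*v != 3
Before val := m - 6: (11/4)*m + 4*v < 7 && (1/4)*m + (7/2)*v != 3
Answer: WP = (11/4)*m + 4*v < 7 && (1/4)*m + (7/2)*v != 3


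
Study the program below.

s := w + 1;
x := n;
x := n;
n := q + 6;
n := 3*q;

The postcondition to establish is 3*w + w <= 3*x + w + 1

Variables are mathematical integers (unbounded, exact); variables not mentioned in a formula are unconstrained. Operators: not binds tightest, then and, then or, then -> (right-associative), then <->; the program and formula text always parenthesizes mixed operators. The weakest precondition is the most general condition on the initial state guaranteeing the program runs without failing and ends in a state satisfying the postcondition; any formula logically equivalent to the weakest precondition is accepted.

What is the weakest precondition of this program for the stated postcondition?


Working backward. After the program, the postcondition 3*w + w <= 3*x + w + 1 must hold; in canonical form it is 3*w <= 3*x + 1.
Before n := 3*q: 3*w <= 3*x + 1
Before n := q + 6: 3*w <= 3*x + 1
Before x := n: 3*w <= 3*n + 1
Before x := n: 3*w <= 3*n + 1
Before s := w + 1: 3*w <= 3*n + 1
Answer: WP = 3*w <= 3*n + 1


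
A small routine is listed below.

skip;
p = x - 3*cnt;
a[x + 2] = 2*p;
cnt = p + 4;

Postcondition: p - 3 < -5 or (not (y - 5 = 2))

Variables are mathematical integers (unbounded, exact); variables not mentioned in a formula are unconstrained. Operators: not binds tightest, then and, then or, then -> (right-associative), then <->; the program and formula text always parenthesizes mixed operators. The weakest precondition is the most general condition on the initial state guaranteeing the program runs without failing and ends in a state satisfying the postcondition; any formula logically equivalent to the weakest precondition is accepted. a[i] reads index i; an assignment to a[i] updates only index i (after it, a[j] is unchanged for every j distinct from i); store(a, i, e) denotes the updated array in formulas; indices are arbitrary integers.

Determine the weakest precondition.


Working backward. After the program, the postcondition p - 3 < -5 or (not (y - 5 = 2)) must hold; in canonical form it is p < -2 or (not (y = 7)).
Before cnt := p + 4: p < -2 or (not (y = 7))
Before a[x + 2] := 2*p: p < -2 or (not (y = 7))
Before p := x - 3*cnt: x < 3*cnt - 2 or (not (y = 7))
Before skip: x < 3*cnt - 2 or (not (y = 7))
Answer: WP = x < 3*cnt - 2 or (not (y = 7))


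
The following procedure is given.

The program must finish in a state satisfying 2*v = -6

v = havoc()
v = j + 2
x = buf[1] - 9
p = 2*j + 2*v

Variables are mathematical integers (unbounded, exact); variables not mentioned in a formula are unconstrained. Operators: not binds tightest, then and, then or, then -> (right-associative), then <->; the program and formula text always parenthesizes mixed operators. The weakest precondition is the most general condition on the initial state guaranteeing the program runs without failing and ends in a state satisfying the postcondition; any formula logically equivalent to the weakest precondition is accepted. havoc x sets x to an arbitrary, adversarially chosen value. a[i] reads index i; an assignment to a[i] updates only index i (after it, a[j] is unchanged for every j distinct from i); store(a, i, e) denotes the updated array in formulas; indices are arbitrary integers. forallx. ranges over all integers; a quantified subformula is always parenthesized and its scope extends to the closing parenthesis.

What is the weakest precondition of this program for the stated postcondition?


Working backward. After the program, 2*v = -6 must hold.
Before p := 2*j + 2*v: 2*v = -6
Before x := buf[1] - 9: 2*v = -6
Before v := j + 2: 2*j = -10
Before havoc v: 2*j = -10
Answer: WP = 2*j = -10


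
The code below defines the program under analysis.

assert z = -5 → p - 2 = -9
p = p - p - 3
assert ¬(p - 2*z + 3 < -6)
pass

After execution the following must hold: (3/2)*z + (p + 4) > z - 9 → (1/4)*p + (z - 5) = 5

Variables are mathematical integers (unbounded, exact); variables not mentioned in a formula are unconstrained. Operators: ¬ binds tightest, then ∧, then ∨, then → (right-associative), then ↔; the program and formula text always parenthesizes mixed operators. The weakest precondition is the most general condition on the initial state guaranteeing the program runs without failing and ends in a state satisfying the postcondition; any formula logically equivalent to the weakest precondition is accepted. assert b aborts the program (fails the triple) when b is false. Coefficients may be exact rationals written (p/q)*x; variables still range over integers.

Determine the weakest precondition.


Working backward. After the program, the postcondition (3/2)*z + (p + 4) > z - 9 → (1/4)*p + (z - 5) = 5 must hold; in canonical form it is p + (1/2)*z > -13 → (1/4)*p + z = 10.
Before skip: p + (1/2)*z > -13 → (1/4)*p + z = 10
Before assert ¬(p - 2*z + 3 < -6): (¬(p < 2*z - 9)) ∧ (p + (1/2)*z > -13 → (1/4)*p + z = 10)
Before p := p - p - 3: (¬(2*z > 6)) ∧ ((1/2)*z > -10 → z = 43/4)
Before assert z = -5 → p - 2 = -9: (z = -5 → p = -7) ∧ (¬(2*z > 6)) ∧ ((1/2)*z > -10 → z = 43/4)
Answer: WP = (z = -5 → p = -7) ∧ (¬(2*z > 6)) ∧ ((1/2)*z > -10 → z = 43/4)


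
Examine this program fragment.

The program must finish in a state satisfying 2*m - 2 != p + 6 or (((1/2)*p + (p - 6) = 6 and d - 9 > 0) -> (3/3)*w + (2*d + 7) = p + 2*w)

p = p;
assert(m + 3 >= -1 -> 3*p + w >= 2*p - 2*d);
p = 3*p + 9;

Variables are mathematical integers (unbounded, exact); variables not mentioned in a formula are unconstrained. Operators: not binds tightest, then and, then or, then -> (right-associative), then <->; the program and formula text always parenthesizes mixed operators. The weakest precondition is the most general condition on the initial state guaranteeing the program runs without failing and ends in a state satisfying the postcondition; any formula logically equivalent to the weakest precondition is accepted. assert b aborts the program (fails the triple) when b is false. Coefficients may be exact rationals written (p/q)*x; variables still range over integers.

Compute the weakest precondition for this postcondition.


Working backward. After the program, the postcondition 2*m - 2 != p + 6 or (((1/2)*p + (p - 6) = 6 and d - 9 > 0) -> (3/3)*w + (2*d + 7) = p + 2*w) must hold; in canonical form it is 2*m != p + 8 or (((3/2)*p = 12 and d > 9) -> 2*d = p + w - 7).
Before p := 3*p + 9: 2*m != 3*p + 17 or (((9/2)*p = -3/2 and d > 9) -> 2*d = 3*p + w + 2)
Before assert m + 3 >= -1 -> 3*p + w >= 2*p - 2*d: (m >= -4 -> 2*d + p + w >= 0) and (2*m != 3*p + 17 or (((9/2)*p = -3/2 and d > 9) -> 2*d = 3*p + w + 2))
Before p := p: (m >= -4 -> 2*d + p + w >= 0) and (2*m != 3*p + 17 or (((9/2)*p = -3/2 and d > 9) -> 2*d = 3*p + w + 2))
Answer: WP = (m >= -4 -> 2*d + p + w >= 0) and (2*m != 3*p + 17 or (((9/2)*p = -3/2 and d > 9) -> 2*d = 3*p + w + 2))


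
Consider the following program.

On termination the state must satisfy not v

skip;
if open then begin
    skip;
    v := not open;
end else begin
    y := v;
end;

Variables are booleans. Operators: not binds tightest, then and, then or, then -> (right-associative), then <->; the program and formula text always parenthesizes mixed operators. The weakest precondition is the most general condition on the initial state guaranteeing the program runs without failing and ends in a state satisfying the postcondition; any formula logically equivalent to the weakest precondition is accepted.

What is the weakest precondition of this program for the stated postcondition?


Working backward. After the program, not v must hold.
Then branch requires open; else branch requires not v.
Before the if: (not open) -> (not v)
Before skip: (not open) -> (not v)
Answer: WP = (not open) -> (not v)


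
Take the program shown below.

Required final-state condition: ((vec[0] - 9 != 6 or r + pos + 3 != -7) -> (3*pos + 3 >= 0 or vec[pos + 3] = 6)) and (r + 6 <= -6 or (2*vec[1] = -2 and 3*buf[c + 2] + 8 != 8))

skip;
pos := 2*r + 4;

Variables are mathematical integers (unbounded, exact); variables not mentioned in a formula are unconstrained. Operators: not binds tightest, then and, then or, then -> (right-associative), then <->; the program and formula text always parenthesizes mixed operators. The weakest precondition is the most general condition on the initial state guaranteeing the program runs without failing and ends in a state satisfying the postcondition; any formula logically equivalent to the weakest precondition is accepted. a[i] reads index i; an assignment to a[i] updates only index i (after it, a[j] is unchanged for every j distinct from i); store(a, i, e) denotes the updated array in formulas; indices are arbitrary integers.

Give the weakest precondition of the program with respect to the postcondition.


Working backward. After the program, the postcondition ((vec[0] - 9 != 6 or r + pos + 3 != -7) -> (3*pos + 3 >= 0 or vec[pos + 3] = 6)) and (r + 6 <= -6 or (2*vec[1] = -2 and 3*buf[c + 2] + 8 != 8)) must hold; in canonical form it is ((vec[0] != 15 or pos + r != -10) -> (3*pos >= -3 or vec[pos + 3] = 6)) and (r <= -12 or (2*vec[1] = -2 and 3*buf[c + 2] != 0)).
Before pos := 2*r + 4: ((vec[0] != 15 or 3*r != -14) -> (6*r >= -15 or vec[2*r + 7] = 6)) and (r <= -12 or (2*vec[1] = -2 and 3*buf[c + 2] != 0))
Before skip: ((vec[0] != 15 or 3*r != -14) -> (6*r >= -15 or vec[2*r + 7] = 6)) and (r <= -12 or (2*vec[1] = -2 and 3*buf[c + 2] != 0))
Answer: WP = ((vec[0] != 15 or 3*r != -14) -> (6*r >= -15 or vec[2*r + 7] = 6)) and (r <= -12 or (2*vec[1] = -2 and 3*buf[c + 2] != 0))


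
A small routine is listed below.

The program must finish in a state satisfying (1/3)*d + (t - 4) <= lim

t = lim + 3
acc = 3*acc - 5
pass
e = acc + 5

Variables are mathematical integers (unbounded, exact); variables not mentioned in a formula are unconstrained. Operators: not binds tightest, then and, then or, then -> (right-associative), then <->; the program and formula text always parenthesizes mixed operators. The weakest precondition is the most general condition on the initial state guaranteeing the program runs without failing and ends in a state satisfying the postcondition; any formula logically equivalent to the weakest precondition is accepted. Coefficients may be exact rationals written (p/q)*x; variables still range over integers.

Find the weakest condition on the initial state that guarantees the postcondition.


Working backward. After the program, the postcondition (1/3)*d + (t - 4) <= lim must hold; in canonical form it is (1/3)*d + t <= lim + 4.
Before e := acc + 5: (1/3)*d + t <= lim + 4
Before skip: (1/3)*d + t <= lim + 4
Before acc := 3*acc - 5: (1/3)*d + t <= lim + 4
Before t := lim + 3: (1/3)*d <= 1
Answer: WP = (1/3)*d <= 1


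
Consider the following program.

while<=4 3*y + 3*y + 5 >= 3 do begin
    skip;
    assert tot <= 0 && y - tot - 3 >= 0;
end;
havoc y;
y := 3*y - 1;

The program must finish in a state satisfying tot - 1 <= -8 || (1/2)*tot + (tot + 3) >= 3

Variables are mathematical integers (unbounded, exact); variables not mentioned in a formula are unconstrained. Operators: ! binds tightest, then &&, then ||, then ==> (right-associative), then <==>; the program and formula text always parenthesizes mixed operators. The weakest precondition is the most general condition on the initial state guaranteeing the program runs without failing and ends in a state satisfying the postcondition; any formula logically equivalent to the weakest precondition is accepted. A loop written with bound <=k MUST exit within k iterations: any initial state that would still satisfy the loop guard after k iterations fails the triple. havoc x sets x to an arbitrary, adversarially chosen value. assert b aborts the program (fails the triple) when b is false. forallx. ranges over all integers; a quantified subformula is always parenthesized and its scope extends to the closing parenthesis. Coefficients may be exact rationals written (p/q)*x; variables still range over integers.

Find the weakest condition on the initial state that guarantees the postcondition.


Working backward. After the program, the postcondition tot - 1 <= -8 || (1/2)*tot + (tot + 3) >= 3 must hold; in canonical form it is tot <= -7 || (3/2)*tot >= 0.
Before y := 3*y - 1: tot <= -7 || (3/2)*tot >= 0
Before havoc y: tot <= -7 || (3/2)*tot >= 0
Before the loop (bound <=4), unroll the exhaustion recursion (WP_0 = exit-now case; WP_j = one more guarded iteration, up to j = 4):
  WP_0: (!(6*y >= -2)) && (tot <= -7 || (3/2)*tot >= 0)
  WP_1: (6*y >= -2 ==> (tot <= 0 && y >= tot + 3 && (!(6*y >= -2)) && (tot <= -7 || (3/2)*tot >= 0))) && ((!(6*y >= -2)) ==> (tot <= -7 || (3/2)*tot >= 0))
  WP_2: (6*y >= -2 ==> (tot <= 0 && y >= tot + 3 && (6*y >= -2 ==> (tot <= 0 && y >= tot + 3 && (!(6*y >= -2)) && (tot <= -7 || (3/2)*tot >= 0))) && ((!(6*y >= -2)) ==> (tot <= -7 || (3/2)*tot >= 0)))) && ((!(6*y >= -2)) ==> (tot <= -7 || (3/2)*tot >= 0))
  WP_3: (6*y >= -2 ==> (tot <= 0 && y >= tot + 3 && (6*y >= -2 ==> (tot <= 0 && y >= tot + 3 && (6*y >= -2 ==> (tot <= 0 && y >= tot + 3 && (!(6*y >= -2)) && (tot <= -7 || (3/2)*tot >= 0))) && ((!(6*y >= -2)) ==> (tot <= -7 || (3/2)*tot >= 0)))) && ((!(6*y >= -2)) ==> (tot <= -7 || (3/2)*tot >= 0)))) && ((!(6*y >= -2)) ==> (tot <= -7 || (3/2)*tot >= 0))
  WP_4: (6*y >= -2 ==> (tot <= 0 && y >= tot + 3 && (6*y >= -2 ==> (tot <= 0 && y >= tot + 3 && (6*y >= -2 ==> (tot <= 0 && y >= tot + 3 && (6*y >= -2 ==> (tot <= 0 && y >= tot + 3 && (!(6*y >= -2)) && (tot <= -7 || (3/2)*tot >= 0))) && ((!(6*y >= -2)) ==> (tot <= -7 || (3/2)*tot >= 0)))) && ((!(6*y >= -2)) ==> (tot <= -7 || (3/2)*tot >= 0)))) && ((!(6*y >= -2)) ==> (tot <= -7 || (3/2)*tot >= 0)))) && ((!(6*y >= -2)) ==> (tot <= -7 || (3/2)*tot >= 0))
So before the loop: (6*y >= -2 ==> (tot <= 0 && y >= tot + 3 && (6*y >= -2 ==> (tot <= 0 && y >= tot + 3 && (6*y >= -2 ==> (tot <= 0 && y >= tot + 3 && (6*y >= -2 ==> (tot <= 0 && y >= tot + 3 && (!(6*y >= -2)) && (tot <= -7 || (3/2)*tot >= 0))) && ((!(6*y >= -2)) ==> (tot <= -7 || (3/2)*tot >= 0)))) && ((!(6*y >= -2)) ==> (tot <= -7 || (3/2)*tot >= 0)))) && ((!(6*y >= -2)) ==> (tot <= -7 || (3/2)*tot >= 0)))) && ((!(6*y >= -2)) ==> (tot <= -7 || (3/2)*tot >= 0))
Answer: WP = (6*y >= -2 ==> (tot <= 0 && y >= tot + 3 && (6*y >= -2 ==> (tot <= 0 && y >= tot + 3 && (6*y >= -2 ==> (tot <= 0 && y >= tot + 3 && (6*y >= -2 ==> (tot <= 0 && y >= tot + 3 && (!(6*y >= -2)) && (tot <= -7 || (3/2)*tot >= 0))) && ((!(6*y >= -2)) ==> (tot <= -7 || (3/2)*tot >= 0)))) && ((!(6*y >= -2)) ==> (tot <= -7 || (3/2)*tot >= 0)))) && ((!(6*y >= -2)) ==> (tot <= -7 || (3/2)*tot >= 0)))) && ((!(6*y >= -2)) ==> (tot <= -7 || (3/2)*tot >= 0))


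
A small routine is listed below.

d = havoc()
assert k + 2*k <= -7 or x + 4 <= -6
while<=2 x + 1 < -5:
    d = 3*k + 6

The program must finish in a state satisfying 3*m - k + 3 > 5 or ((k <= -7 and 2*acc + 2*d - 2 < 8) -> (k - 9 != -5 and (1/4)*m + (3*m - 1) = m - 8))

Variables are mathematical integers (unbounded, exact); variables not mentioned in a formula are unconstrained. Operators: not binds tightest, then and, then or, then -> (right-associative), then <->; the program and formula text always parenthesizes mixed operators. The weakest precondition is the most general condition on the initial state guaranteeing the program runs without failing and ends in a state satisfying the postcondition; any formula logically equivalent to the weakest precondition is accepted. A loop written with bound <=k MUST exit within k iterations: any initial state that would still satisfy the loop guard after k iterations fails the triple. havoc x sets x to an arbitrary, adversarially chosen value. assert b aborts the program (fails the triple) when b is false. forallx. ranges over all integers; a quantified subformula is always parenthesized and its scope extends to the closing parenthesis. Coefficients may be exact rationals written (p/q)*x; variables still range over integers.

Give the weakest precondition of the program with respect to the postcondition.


Working backward. After the program, the postcondition 3*m - k + 3 > 5 or ((k <= -7 and 2*acc + 2*d - 2 < 8) -> (k - 9 != -5 and (1/4)*m + (3*m - 1) = m - 8)) must hold; in canonical form it is 3*m > k + 2 or ((k <= -7 and 2*acc + 2*d < 10) -> (k != 4 and (9/4)*m = -7)).
Before the loop (bound <=2), unroll the exhaustion recursion (WP_0 = exit-now case; WP_j = one more guarded iteration, up to j = 2):
  WP_0: (not (x < -6)) and (3*m > k + 2 or ((k <= -7 and 2*acc + 2*d < 10) -> (k != 4 and (9/4)*m = -7)))
  WP_1: (x < -6 -> ((not (x < -6)) and (3*m > k + 2 or ((k <= -7 and 2*acc + 6*k < -2) -> (k != 4 and (9/4)*m = -7))))) and ((not (x < -6)) -> (3*m > k + 2 or ((k <= -7 and 2*acc + 2*d < 10) -> (k != 4 and (9/4)*m = -7))))
  WP_2: (x < -6 -> ((x < -6 -> ((not (x < -6)) and (3*m > k + 2 or ((k <= -7 and 2*acc + 6*k < -2) -> (k != 4 and (9/4)*m = -7))))) and ((not (x < -6)) -> (3*m > k + 2 or ((k <= -7 and 2*acc + 6*k < -2) -> (k != 4 and (9/4)*m = -7)))))) and ((not (x < -6)) -> (3*m > k + 2 or ((k <= -7 and 2*acc + 2*d < 10) -> (k != 4 and (9/4)*m = -7))))
So before the loop: (x < -6 -> ((x < -6 -> ((not (x < -6)) and (3*m > k + 2 or ((k <= -7 and 2*acc + 6*k < -2) -> (k != 4 and (9/4)*m = -7))))) and ((not (x < -6)) -> (3*m > k + 2 or ((k <= -7 and 2*acc + 6*k < -2) -> (k != 4 and (9/4)*m = -7)))))) and ((not (x < -6)) -> (3*m > k + 2 or ((k <= -7 and 2*acc + 2*d < 10) -> (k != 4 and (9/4)*m = -7))))
Before assert k + 2*k <= -7 or x + 4 <= -6: (3*k <= -7 or x <= -10) and (x < -6 -> ((x < -6 -> ((not (x < -6)) and (3*m > k + 2 or ((k <= -7 and 2*acc + 6*k < -2) -> (k != 4 and (9/4)*m = -7))))) and ((not (x < -6)) -> (3*m > k + 2 or ((k <= -7 and 2*acc + 6*k < -2) -> (k != 4 and (9/4)*m = -7)))))) and ((not (x < -6)) -> (3*m > k + 2 or ((k <= -7 and 2*acc + 2*d < 10) -> (k != 4 and (9/4)*m = -7))))
Before havoc d: forall d_1. ((3*k <= -7 or x <= -10) and (x < -6 -> ((x < -6 -> ((not (x < -6)) and (3*m > k + 2 or ((k <= -7 and 2*acc + 6*k < -2) -> (k != 4 and (9/4)*m = -7))))) and ((not (x < -6)) -> (3*m > k + 2 or ((k <= -7 and 2*acc + 6*k < -2) -> (k != 4 and (9/4)*m = -7)))))) and ((not (x < -6)) -> (3*m > k + 2 or ((k <= -7 and 2*acc + 2*d_1 < 10) -> (k != 4 and (9/4)*m = -7)))))
Answer: WP = forall d_1. ((3*k <= -7 or x <= -10) and (x < -6 -> ((x < -6 -> ((not (x < -6)) and (3*m > k + 2 or ((k <= -7 and 2*acc + 6*k < -2) -> (k != 4 and (9/4)*m = -7))))) and ((not (x < -6)) -> (3*m > k + 2 or ((k <= -7 and 2*acc + 6*k < -2) -> (k != 4 and (9/4)*m = -7)))))) and ((not (x < -6)) -> (3*m > k + 2 or ((k <= -7 and 2*acc + 2*d_1 < 10) -> (k != 4 and (9/4)*m = -7)))))


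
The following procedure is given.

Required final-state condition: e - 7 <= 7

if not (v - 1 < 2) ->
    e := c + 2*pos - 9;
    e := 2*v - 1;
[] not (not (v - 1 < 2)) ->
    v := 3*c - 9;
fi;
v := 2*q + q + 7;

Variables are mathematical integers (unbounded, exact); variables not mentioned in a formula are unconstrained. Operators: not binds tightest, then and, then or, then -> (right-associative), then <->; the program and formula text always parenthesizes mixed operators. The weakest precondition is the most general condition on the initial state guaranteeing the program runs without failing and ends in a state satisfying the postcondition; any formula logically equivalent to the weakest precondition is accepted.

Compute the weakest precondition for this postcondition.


Working backward. After the program, the postcondition e - 7 <= 7 must hold; in canonical form it is e <= 14.
Before v := 2*q + q + 7: e <= 14
Then branch requires 2*v <= 15; else branch requires e <= 14.
Before the if: ((not (v < 3)) -> 2*v <= 15) and (v < 3 -> e <= 14)
Answer: WP = ((not (v < 3)) -> 2*v <= 15) and (v < 3 -> e <= 14)


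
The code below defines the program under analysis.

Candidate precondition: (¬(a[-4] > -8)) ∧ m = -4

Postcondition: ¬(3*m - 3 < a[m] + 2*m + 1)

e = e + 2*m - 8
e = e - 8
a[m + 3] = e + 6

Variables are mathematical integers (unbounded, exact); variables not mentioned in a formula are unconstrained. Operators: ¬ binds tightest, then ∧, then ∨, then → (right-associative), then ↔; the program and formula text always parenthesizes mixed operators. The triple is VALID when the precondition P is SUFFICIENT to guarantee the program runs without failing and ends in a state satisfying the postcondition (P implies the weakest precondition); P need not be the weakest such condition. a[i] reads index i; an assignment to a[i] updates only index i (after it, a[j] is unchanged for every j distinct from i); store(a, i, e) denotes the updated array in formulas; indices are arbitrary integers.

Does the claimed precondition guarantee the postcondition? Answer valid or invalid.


Working backward. After the program, the postcondition ¬(3*m - 3 < a[m] + 2*m + 1) must hold; in canonical form it is ¬(m < a[m] + 4).
Before a[m + 3] := e + 6: ¬(m < store(a, m + 3, e + 6)[m] + 4)
Before e := e - 8: ¬(m < store(a, m + 3, e - 2)[m] + 4)
Before e := e + 2*m - 8: ¬(m < store(a, m + 3, e + 2*m - 10)[m] + 4)
The weakest precondition is ¬(m < store(a, m + 3, e + 2*m - 10)[m] + 4).
Check whether (¬(a[-4] > -8)) ∧ m = -4 implies it.
Every state satisfying the precondition satisfies the weakest precondition: the implication holds.
Answer: valid


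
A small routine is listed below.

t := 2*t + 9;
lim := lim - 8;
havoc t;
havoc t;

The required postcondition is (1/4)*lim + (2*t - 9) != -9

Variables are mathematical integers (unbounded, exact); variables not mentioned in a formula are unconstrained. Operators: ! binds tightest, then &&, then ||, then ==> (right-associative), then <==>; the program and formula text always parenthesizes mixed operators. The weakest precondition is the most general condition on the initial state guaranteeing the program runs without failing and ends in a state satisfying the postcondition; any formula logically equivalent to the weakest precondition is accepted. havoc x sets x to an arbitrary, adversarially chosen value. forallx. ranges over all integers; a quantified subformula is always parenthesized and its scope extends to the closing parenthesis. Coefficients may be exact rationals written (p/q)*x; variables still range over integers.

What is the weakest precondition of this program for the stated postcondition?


Working backward. After the program, the postcondition (1/4)*lim + (2*t - 9) != -9 must hold; in canonical form it is (1/4)*lim + 2*t != 0.
Before havoc t: forall t_1. (1/4)*lim + 2*t_1 != 0
Before havoc t: forall t_1. (1/4)*lim + 2*t_1 != 0
Before lim := lim - 8: forall t_1. (1/4)*lim + 2*t_1 != 2
Before t := 2*t + 9: forall t_1. (1/4)*lim + 2*t_1 != 2
Answer: WP = forall t_1. (1/4)*lim + 2*t_1 != 2
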